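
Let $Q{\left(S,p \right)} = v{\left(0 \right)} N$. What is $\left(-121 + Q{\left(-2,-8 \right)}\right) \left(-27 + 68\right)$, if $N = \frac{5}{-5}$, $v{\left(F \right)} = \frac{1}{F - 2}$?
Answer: $- \frac{9881}{2} \approx -4940.5$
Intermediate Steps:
$v{\left(F \right)} = \frac{1}{-2 + F}$
$N = -1$ ($N = 5 \left(- \frac{1}{5}\right) = -1$)
$Q{\left(S,p \right)} = \frac{1}{2}$ ($Q{\left(S,p \right)} = \frac{1}{-2 + 0} \left(-1\right) = \frac{1}{-2} \left(-1\right) = \left(- \frac{1}{2}\right) \left(-1\right) = \frac{1}{2}$)
$\left(-121 + Q{\left(-2,-8 \right)}\right) \left(-27 + 68\right) = \left(-121 + \frac{1}{2}\right) \left(-27 + 68\right) = \left(- \frac{241}{2}\right) 41 = - \frac{9881}{2}$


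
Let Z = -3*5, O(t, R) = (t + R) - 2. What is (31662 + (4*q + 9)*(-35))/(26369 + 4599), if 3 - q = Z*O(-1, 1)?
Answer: 35127/30968 ≈ 1.1343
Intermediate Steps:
O(t, R) = -2 + R + t (O(t, R) = (R + t) - 2 = -2 + R + t)
Z = -15
q = -27 (q = 3 - (-15)*(-2 + 1 - 1) = 3 - (-15)*(-2) = 3 - 1*30 = 3 - 30 = -27)
(31662 + (4*q + 9)*(-35))/(26369 + 4599) = (31662 + (4*(-27) + 9)*(-35))/(26369 + 4599) = (31662 + (-108 + 9)*(-35))/30968 = (31662 - 99*(-35))*(1/30968) = (31662 + 3465)*(1/30968) = 35127*(1/30968) = 35127/30968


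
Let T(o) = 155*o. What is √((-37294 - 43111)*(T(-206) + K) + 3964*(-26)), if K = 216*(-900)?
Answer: √18197960586 ≈ 1.3490e+5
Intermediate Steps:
K = -194400
√((-37294 - 43111)*(T(-206) + K) + 3964*(-26)) = √((-37294 - 43111)*(155*(-206) - 194400) + 3964*(-26)) = √(-80405*(-31930 - 194400) - 103064) = √(-80405*(-226330) - 103064) = √(18198063650 - 103064) = √18197960586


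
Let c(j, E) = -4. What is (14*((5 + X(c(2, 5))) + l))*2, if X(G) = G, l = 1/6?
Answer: 98/3 ≈ 32.667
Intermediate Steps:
l = 1/6 ≈ 0.16667
(14*((5 + X(c(2, 5))) + l))*2 = (14*((5 - 4) + 1/6))*2 = (14*(1 + 1/6))*2 = (14*(7/6))*2 = (49/3)*2 = 98/3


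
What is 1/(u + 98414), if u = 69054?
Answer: 1/167468 ≈ 5.9713e-6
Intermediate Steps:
1/(u + 98414) = 1/(69054 + 98414) = 1/167468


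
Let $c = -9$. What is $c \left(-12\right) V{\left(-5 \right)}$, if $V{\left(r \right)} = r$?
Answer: $-540$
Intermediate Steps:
$c \left(-12\right) V{\left(-5 \right)} = \left(-9\right) \left(-12\right) \left(-5\right) = 108 \left(-5\right) = -540$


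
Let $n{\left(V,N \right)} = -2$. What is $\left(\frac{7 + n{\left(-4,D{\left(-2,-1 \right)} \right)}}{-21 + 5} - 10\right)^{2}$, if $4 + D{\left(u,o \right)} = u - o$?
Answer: $\frac{27225}{256} \approx 106.35$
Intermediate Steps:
$D{\left(u,o \right)} = -4 + u - o$ ($D{\left(u,o \right)} = -4 - \left(o - u\right) = -4 + u - o$)
$\left(\frac{7 + n{\left(-4,D{\left(-2,-1 \right)} \right)}}{-21 + 5} - 10\right)^{2} = \left(\frac{7 - 2}{-21 + 5} - 10\right)^{2} = \left(\frac{5}{-16} - 10\right)^{2} = \left(5 \left(- \frac{1}{16}\right) - 10\right)^{2} = \left(- \frac{5}{16} - 10\right)^{2} = \left(- \frac{165}{16}\right)^{2} = \frac{27225}{256}$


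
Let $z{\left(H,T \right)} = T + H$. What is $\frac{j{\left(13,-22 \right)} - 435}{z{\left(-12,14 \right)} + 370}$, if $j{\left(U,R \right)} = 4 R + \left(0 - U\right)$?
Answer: $- \frac{134}{93} \approx -1.4409$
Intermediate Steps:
$j{\left(U,R \right)} = - U + 4 R$ ($j{\left(U,R \right)} = 4 R - U = - U + 4 R$)
$z{\left(H,T \right)} = H + T$
$\frac{j{\left(13,-22 \right)} - 435}{z{\left(-12,14 \right)} + 370} = \frac{\left(\left(-1\right) 13 + 4 \left(-22\right)\right) - 435}{\left(-12 + 14\right) + 370} = \frac{\left(-13 - 88\right) - 435}{2 + 370} = \frac{-101 - 435}{372} = \left(-536\right) \frac{1}{372} = - \frac{134}{93}$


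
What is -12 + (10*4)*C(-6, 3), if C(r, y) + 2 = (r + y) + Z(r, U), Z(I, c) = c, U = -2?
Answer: -292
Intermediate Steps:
C(r, y) = -4 + r + y (C(r, y) = -2 + ((r + y) - 2) = -2 + (-2 + r + y) = -4 + r + y)
-12 + (10*4)*C(-6, 3) = -12 + (10*4)*(-4 - 6 + 3) = -12 + 40*(-7) = -12 - 280 = -292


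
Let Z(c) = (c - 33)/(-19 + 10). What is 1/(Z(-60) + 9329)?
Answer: 3/28018 ≈ 0.00010707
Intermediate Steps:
Z(c) = 11/3 - c/9 (Z(c) = (-33 + c)/(-9) = (-33 + c)*(-⅑) = 11/3 - c/9)
1/(Z(-60) + 9329) = 1/((11/3 - ⅑*(-60)) + 9329) = 1/((11/3 + 20/3) + 9329) = 1/(31/3 + 9329) = 1/(28018/3) = 3/28018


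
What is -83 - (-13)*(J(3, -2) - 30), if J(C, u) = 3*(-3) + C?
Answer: -551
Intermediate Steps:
J(C, u) = -9 + C
-83 - (-13)*(J(3, -2) - 30) = -83 - (-13)*((-9 + 3) - 30) = -83 - (-13)*(-6 - 30) = -83 - (-13)*(-36) = -83 - 1*468 = -83 - 468 = -551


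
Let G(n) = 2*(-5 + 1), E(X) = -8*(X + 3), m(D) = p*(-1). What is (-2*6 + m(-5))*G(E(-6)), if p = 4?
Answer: 128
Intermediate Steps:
m(D) = -4 (m(D) = 4*(-1) = -4)
E(X) = -24 - 8*X (E(X) = -8*(3 + X) = -24 - 8*X)
G(n) = -8 (G(n) = 2*(-4) = -8)
(-2*6 + m(-5))*G(E(-6)) = (-2*6 - 4)*(-8) = (-12 - 4)*(-8) = -16*(-8) = 128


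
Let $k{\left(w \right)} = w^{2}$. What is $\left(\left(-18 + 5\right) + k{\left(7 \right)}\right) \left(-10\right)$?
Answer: $-360$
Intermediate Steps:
$\left(\left(-18 + 5\right) + k{\left(7 \right)}\right) \left(-10\right) = \left(\left(-18 + 5\right) + 7^{2}\right) \left(-10\right) = \left(-13 + 49\right) \left(-10\right) = 36 \left(-10\right) = -360$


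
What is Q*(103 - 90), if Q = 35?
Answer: 455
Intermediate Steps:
Q*(103 - 90) = 35*(103 - 90) = 35*13 = 455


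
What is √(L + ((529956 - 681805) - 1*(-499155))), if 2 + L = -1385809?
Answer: 13*I*√6145 ≈ 1019.1*I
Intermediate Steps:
L = -1385811 (L = -2 - 1385809 = -1385811)
√(L + ((529956 - 681805) - 1*(-499155))) = √(-1385811 + ((529956 - 681805) - 1*(-499155))) = √(-1385811 + (-151849 + 499155)) = √(-1385811 + 347306) = √(-1038505) = 13*I*√6145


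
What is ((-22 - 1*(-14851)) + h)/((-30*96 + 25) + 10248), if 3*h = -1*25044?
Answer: 6481/7393 ≈ 0.87664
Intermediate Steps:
h = -8348 (h = (-1*25044)/3 = (⅓)*(-25044) = -8348)
((-22 - 1*(-14851)) + h)/((-30*96 + 25) + 10248) = ((-22 - 1*(-14851)) - 8348)/((-30*96 + 25) + 10248) = ((-22 + 14851) - 8348)/((-2880 + 25) + 10248) = (14829 - 8348)/(-2855 + 10248) = 6481/7393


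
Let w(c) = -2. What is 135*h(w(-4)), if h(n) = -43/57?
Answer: -1935/19 ≈ -101.84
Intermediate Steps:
h(n) = -43/57 (h(n) = -43*1/57 = -43/57)
135*h(w(-4)) = 135*(-43/57) = -1935/19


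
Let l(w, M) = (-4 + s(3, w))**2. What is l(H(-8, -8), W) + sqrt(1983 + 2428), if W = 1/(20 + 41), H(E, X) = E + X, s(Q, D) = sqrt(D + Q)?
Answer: sqrt(4411) + (4 - I*sqrt(13))**2 ≈ 69.415 - 28.844*I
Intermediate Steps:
W = 1/61 ≈ 0.016393
l(w, M) = (-4 + sqrt(3 + w))**2 (l(w, M) = (-4 + sqrt(w + 3))**2 = (-4 + sqrt(3 + w))**2)
l(H(-8, -8), W) + sqrt(1983 + 2428) = (-4 + sqrt(3 + (-8 - 8)))**2 + sqrt(1983 + 2428) = (-4 + sqrt(3 - 16))**2 + sqrt(4411) = (-4 + sqrt(-13))**2 + sqrt(4411) = (-4 + I*sqrt(13))**2 + sqrt(4411) = sqrt(4411) + (-4 + I*sqrt(13))**2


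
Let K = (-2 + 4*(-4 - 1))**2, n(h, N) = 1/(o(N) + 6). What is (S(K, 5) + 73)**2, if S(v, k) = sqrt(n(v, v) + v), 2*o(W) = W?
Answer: 1441625/248 + 219*sqrt(826894)/62 ≈ 9025.0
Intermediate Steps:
o(W) = W/2
n(h, N) = 1/(6 + N/2) (n(h, N) = 1/(N/2 + 6) = 1/(6 + N/2))
K = 484 (K = (-2 + 4*(-5))**2 = (-2 - 20)**2 = (-22)**2 = 484)
S(v, k) = sqrt(v + 2/(12 + v)) (S(v, k) = sqrt(2/(12 + v) + v) = sqrt(v + 2/(12 + v)))
(S(K, 5) + 73)**2 = (sqrt((2 + 484*(12 + 484))/(12 + 484)) + 73)**2 = (sqrt((2 + 484*496)/496) + 73)**2 = (sqrt((2 + 240064)/496) + 73)**2 = (sqrt((1/496)*240066) + 73)**2 = (sqrt(120033/248) + 73)**2 = (3*sqrt(826894)/124 + 73)**2 = (73 + 3*sqrt(826894)/124)**2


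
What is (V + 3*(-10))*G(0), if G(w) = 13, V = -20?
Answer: -650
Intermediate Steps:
(V + 3*(-10))*G(0) = (-20 + 3*(-10))*13 = (-20 - 30)*13 = -50*13 = -650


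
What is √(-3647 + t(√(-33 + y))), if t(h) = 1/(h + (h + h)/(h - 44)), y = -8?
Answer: √41*√((-6280175 + 149483*I*√41)/(42 - I*√41))/41 ≈ 0.0013532 - 60.39*I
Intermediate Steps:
t(h) = 1/(h + 2*h/(-44 + h)) (t(h) = 1/(h + (2*h)/(-44 + h)) = 1/(h + 2*h/(-44 + h)))
√(-3647 + t(√(-33 + y))) = √(-3647 + (-44 + √(-33 - 8))/((√(-33 - 8))*(-42 + √(-33 - 8)))) = √(-3647 + (-44 + √(-41))/((√(-41))*(-42 + √(-41)))) = √(-3647 + (-44 + I*√41)/(((I*√41))*(-42 + I*√41))) = √(-3647 + (-I*√41/41)*(-44 + I*√41)/(-42 + I*√41)) = √(-3647 - I*√41*(-44 + I*√41)/(41*(-42 + I*√41)))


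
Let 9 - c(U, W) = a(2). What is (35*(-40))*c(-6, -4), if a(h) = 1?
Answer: -11200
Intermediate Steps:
c(U, W) = 8 (c(U, W) = 9 - 1*1 = 9 - 1 = 8)
(35*(-40))*c(-6, -4) = (35*(-40))*8 = -1400*8 = -11200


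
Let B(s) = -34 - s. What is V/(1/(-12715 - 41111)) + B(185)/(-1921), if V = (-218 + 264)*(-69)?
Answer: 328190794023/1921 ≈ 1.7084e+8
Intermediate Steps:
V = -3174 (V = 46*(-69) = -3174)
V/(1/(-12715 - 41111)) + B(185)/(-1921) = -3174/(1/(-12715 - 41111)) + (-34 - 1*185)/(-1921) = -3174/(1/(-53826)) + (-34 - 185)*(-1/1921) = -3174/(-1/53826) - 219*(-1/1921) = -3174*(-53826) + 219/1921 = 170843724 + 219/1921 = 328190794023/1921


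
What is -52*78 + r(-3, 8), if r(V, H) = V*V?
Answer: -4047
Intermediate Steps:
r(V, H) = V**2
-52*78 + r(-3, 8) = -52*78 + (-3)**2 = -4056 + 9 = -4047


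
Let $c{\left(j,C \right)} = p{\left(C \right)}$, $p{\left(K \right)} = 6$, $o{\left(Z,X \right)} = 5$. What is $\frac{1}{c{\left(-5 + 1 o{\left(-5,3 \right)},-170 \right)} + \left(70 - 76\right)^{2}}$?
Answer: $\frac{1}{42} \approx 0.02381$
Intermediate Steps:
$c{\left(j,C \right)} = 6$
$\frac{1}{c{\left(-5 + 1 o{\left(-5,3 \right)},-170 \right)} + \left(70 - 76\right)^{2}} = \frac{1}{6 + \left(70 - 76\right)^{2}} = \frac{1}{6 + \left(-6\right)^{2}} = \frac{1}{6 + 36} = \frac{1}{42}$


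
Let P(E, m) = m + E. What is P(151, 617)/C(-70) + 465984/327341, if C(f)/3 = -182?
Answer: 10304/607919 ≈ 0.016950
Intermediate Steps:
C(f) = -546 (C(f) = 3*(-182) = -546)
P(E, m) = E + m
P(151, 617)/C(-70) + 465984/327341 = (151 + 617)/(-546) + 465984/327341 = 768*(-1/546) + 465984*(1/327341) = -128/91 + 465984/327341 = 10304/607919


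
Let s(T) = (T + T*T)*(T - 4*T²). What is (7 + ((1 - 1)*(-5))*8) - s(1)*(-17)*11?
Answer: -1115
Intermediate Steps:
s(T) = (T + T²)*(T - 4*T²)
(7 + ((1 - 1)*(-5))*8) - s(1)*(-17)*11 = (7 + ((1 - 1)*(-5))*8) - (1²*(1 - 4*1² - 3*1))*(-17)*11 = (7 + (0*(-5))*8) - (1*(1 - 4*1 - 3))*(-17)*11 = (7 + 0*8) - (1*(1 - 4 - 3))*(-17)*11 = (7 + 0) - (1*(-6))*(-17)*11 = 7 - (-6*(-17))*11 = 7 - 102*11 = 7 - 1*1122 = 7 - 1122 = -1115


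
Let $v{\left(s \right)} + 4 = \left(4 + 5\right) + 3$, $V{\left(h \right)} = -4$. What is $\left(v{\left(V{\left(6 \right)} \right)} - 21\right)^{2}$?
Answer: $169$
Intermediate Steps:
$v{\left(s \right)} = 8$ ($v{\left(s \right)} = -4 + \left(\left(4 + 5\right) + 3\right) = -4 + \left(9 + 3\right) = -4 + 12 = 8$)
$\left(v{\left(V{\left(6 \right)} \right)} - 21\right)^{2} = \left(8 - 21\right)^{2} = \left(-13\right)^{2} = 169$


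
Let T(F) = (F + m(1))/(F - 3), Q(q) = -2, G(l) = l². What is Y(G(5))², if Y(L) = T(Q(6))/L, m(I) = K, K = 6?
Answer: 16/15625 ≈ 0.0010240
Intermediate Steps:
m(I) = 6
T(F) = (6 + F)/(-3 + F) (T(F) = (F + 6)/(F - 3) = (6 + F)/(-3 + F))
Y(L) = -4/(5*L) (Y(L) = ((6 - 2)/(-3 - 2))/L = (4/(-5))/L = (-⅕*4)/L = -4/(5*L))
Y(G(5))² = (-4/(5*(5²)))² = (-⅘/25)² = (-⅘*1/25)² = (-4/125)² = 16/15625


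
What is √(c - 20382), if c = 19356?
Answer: 3*I*√114 ≈ 32.031*I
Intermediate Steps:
√(c - 20382) = √(19356 - 20382) = √(-1026) = 3*I*√114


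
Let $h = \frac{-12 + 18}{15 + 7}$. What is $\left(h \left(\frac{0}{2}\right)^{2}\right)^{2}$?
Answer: $0$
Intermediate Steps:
$h = \frac{3}{11}$ ($h = \frac{6}{22} = 6 \cdot \frac{1}{22} = \frac{3}{11} \approx 0.27273$)
$\left(h \left(\frac{0}{2}\right)^{2}\right)^{2} = \left(\frac{3 \left(\frac{0}{2}\right)^{2}}{11}\right)^{2} = \left(\frac{3 \left(0 \cdot \frac{1}{2}\right)^{2}}{11}\right)^{2} = \left(\frac{3 \cdot 0^{2}}{11}\right)^{2} = \left(\frac{3}{11} \cdot 0\right)^{2} = 0^{2} = 0$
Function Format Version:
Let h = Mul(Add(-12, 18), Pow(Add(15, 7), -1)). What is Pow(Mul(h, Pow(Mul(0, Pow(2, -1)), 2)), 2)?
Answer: 0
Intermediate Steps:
h = Rational(3, 11) (h = Mul(6, Pow(22, -1)) = Mul(6, Rational(1, 22)) = Rational(3, 11) ≈ 0.27273)
Pow(Mul(h, Pow(Mul(0, Pow(2, -1)), 2)), 2) = Pow(Mul(Rational(3, 11), Pow(Mul(0, Pow(2, -1)), 2)), 2) = Pow(Mul(Rational(3, 11), Pow(Mul(0, Rational(1, 2)), 2)), 2) = Pow(Mul(Rational(3, 11), Pow(0, 2)), 2) = Pow(Mul(Rational(3, 11), 0), 2) = Pow(0, 2) = 0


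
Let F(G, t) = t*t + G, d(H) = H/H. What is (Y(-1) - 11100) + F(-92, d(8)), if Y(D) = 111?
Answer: -11080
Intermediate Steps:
d(H) = 1
F(G, t) = G + t² (F(G, t) = t² + G = G + t²)
(Y(-1) - 11100) + F(-92, d(8)) = (111 - 11100) + (-92 + 1²) = -10989 + (-92 + 1) = -10989 - 91 = -11080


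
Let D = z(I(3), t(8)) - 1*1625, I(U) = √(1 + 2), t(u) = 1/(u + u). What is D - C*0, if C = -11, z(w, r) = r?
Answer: -25999/16 ≈ -1624.9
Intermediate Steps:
t(u) = 1/(2*u)
I(U) = √3
D = -25999/16 (D = (½)/8 - 1*1625 = (½)*(⅛) - 1625 = 1/16 - 1625 = -25999/16 ≈ -1624.9)
D - C*0 = -25999/16 - (-11)*0 = -25999/16 - 1*0 = -25999/16 + 0 = -25999/16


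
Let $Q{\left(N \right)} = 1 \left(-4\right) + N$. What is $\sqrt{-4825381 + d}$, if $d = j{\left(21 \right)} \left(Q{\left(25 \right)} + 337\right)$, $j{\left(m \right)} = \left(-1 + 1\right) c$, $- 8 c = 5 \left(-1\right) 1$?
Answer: $i \sqrt{4825381} \approx 2196.7 i$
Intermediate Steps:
$Q{\left(N \right)} = -4 + N$
$c = \frac{5}{8}$ ($c = - \frac{5 \left(-1\right) 1}{8} = - \frac{\left(-5\right) 1}{8} = \left(- \frac{1}{8}\right) \left(-5\right) = \frac{5}{8} \approx 0.625$)
$j{\left(m \right)} = 0$ ($j{\left(m \right)} = \left(-1 + 1\right) \frac{5}{8} = 0 \cdot \frac{5}{8} = 0$)
$d = 0$ ($d = 0 \left(\left(-4 + 25\right) + 337\right) = 0 \left(21 + 337\right) = 0 \cdot 358 = 0$)
$\sqrt{-4825381 + d} = \sqrt{-4825381 + 0} = \sqrt{-4825381} = i \sqrt{4825381}$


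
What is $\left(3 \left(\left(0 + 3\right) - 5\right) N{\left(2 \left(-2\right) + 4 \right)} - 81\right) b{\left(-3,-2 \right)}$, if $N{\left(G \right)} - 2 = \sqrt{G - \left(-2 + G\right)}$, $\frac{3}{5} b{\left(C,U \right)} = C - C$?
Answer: $0$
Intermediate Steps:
$b{\left(C,U \right)} = 0$ ($b{\left(C,U \right)} = \frac{5 \left(C - C\right)}{3} = \frac{5}{3} \cdot 0 = 0$)
$N{\left(G \right)} = 2 + \sqrt{2}$ ($N{\left(G \right)} = 2 + \sqrt{G - \left(-2 + G\right)} = 2 + \sqrt{2}$)
$\left(3 \left(\left(0 + 3\right) - 5\right) N{\left(2 \left(-2\right) + 4 \right)} - 81\right) b{\left(-3,-2 \right)} = \left(3 \left(\left(0 + 3\right) - 5\right) \left(2 + \sqrt{2}\right) - 81\right) 0 = \left(3 \left(3 - 5\right) \left(2 + \sqrt{2}\right) - 81\right) 0 = \left(3 \left(-2\right) \left(2 + \sqrt{2}\right) - 81\right) 0 = \left(- 6 \left(2 + \sqrt{2}\right) - 81\right) 0 = \left(\left(-12 - 6 \sqrt{2}\right) - 81\right) 0 = \left(-93 - 6 \sqrt{2}\right) 0 = 0$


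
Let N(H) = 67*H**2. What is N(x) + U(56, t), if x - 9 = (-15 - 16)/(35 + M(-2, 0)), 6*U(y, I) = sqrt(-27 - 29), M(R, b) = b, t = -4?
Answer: 5403952/1225 + I*sqrt(14)/3 ≈ 4411.4 + 1.2472*I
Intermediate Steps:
U(y, I) = I*sqrt(14)/3 (U(y, I) = sqrt(-27 - 29)/6 = sqrt(-56)/6 = (2*I*sqrt(14))/6 = I*sqrt(14)/3)
x = 284/35 (x = 9 + (-15 - 16)/(35 + 0) = 9 - 31/35 = 284/35 ≈ 8.1143)
N(x) + U(56, t) = 67*(284/35)**2 + I*sqrt(14)/3 = 67*(80656/1225) + I*sqrt(14)/3 = 5403952/1225 + I*sqrt(14)/3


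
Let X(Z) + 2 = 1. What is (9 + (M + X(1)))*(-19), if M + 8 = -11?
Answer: 209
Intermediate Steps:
M = -19 (M = -8 - 11 = -19)
X(Z) = -1 (X(Z) = -2 + 1 = -1)
(9 + (M + X(1)))*(-19) = (9 + (-19 - 1))*(-19) = (9 - 20)*(-19) = -11*(-19) = 209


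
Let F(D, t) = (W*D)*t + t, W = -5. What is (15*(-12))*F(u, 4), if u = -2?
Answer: -7920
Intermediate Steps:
F(D, t) = t - 5*D*t (F(D, t) = (-5*D)*t + t = -5*D*t + t = t - 5*D*t)
(15*(-12))*F(u, 4) = (15*(-12))*(4*(1 - 5*(-2))) = -720*(1 + 10) = -720*11 = -180*44 = -7920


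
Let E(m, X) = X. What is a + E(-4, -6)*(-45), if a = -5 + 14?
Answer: 279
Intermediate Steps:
a = 9
a + E(-4, -6)*(-45) = 9 - 6*(-45) = 9 + 270 = 279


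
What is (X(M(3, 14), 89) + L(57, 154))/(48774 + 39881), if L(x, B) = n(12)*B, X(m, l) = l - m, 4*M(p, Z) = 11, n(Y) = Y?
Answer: 7737/354620 ≈ 0.021818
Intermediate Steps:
M(p, Z) = 11/4 (M(p, Z) = (¼)*11 = 11/4)
L(x, B) = 12*B
(X(M(3, 14), 89) + L(57, 154))/(48774 + 39881) = ((89 - 1*11/4) + 12*154)/(48774 + 39881) = ((89 - 11/4) + 1848)/88655 = (345/4 + 1848)*(1/88655) = (7737/4)*(1/88655) = 7737/354620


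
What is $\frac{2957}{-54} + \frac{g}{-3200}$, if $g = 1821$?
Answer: $- \frac{4780367}{86400} \approx -55.328$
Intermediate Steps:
$\frac{2957}{-54} + \frac{g}{-3200} = \frac{2957}{-54} + \frac{1821}{-3200} = 2957 \left(- \frac{1}{54}\right) + 1821 \left(- \frac{1}{3200}\right) = - \frac{2957}{54} - \frac{1821}{3200} = - \frac{4780367}{86400}$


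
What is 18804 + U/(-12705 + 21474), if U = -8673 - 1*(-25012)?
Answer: 164908615/8769 ≈ 18806.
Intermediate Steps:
U = 16339 (U = -8673 + 25012 = 16339)
18804 + U/(-12705 + 21474) = 18804 + 16339/(-12705 + 21474) = 18804 + 16339/8769 = 164908615/8769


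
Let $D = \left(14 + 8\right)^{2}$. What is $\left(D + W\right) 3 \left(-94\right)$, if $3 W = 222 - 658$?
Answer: $-95504$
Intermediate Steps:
$D = 484$ ($D = 22^{2} = 484$)
$W = - \frac{436}{3}$ ($W = \frac{222 - 658}{3} = \frac{1}{3} \left(-436\right) = - \frac{436}{3} \approx -145.33$)
$\left(D + W\right) 3 \left(-94\right) = \left(484 - \frac{436}{3}\right) 3 \left(-94\right) = \frac{1016}{3} \left(-282\right) = -95504$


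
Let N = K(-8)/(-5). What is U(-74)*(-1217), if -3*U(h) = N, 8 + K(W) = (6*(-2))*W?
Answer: -107096/15 ≈ -7139.7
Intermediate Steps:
K(W) = -8 - 12*W (K(W) = -8 + (6*(-2))*W = -8 - 12*W)
N = -88/5 (N = (-8 - 12*(-8))/(-5) = (-8 + 96)*(-1/5) = 88*(-1/5) = -88/5 ≈ -17.600)
U(h) = 88/15 (U(h) = -1/3*(-88/5) = 88/15)
U(-74)*(-1217) = (88/15)*(-1217) = -107096/15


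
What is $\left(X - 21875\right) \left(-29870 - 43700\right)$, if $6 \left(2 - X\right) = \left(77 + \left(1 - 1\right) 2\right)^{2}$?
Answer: $\frac{5045688095}{3} \approx 1.6819 \cdot 10^{9}$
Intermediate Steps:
$X = - \frac{5917}{6}$ ($X = 2 - \frac{\left(77 + \left(1 - 1\right) 2\right)^{2}}{6} = 2 - \frac{\left(77 + 0 \cdot 2\right)^{2}}{6} = 2 - \frac{\left(77 + 0\right)^{2}}{6} = 2 - \frac{77^{2}}{6} = 2 - \frac{5929}{6} = - \frac{5917}{6} \approx -986.17$)
$\left(X - 21875\right) \left(-29870 - 43700\right) = \left(- \frac{5917}{6} - 21875\right) \left(-29870 - 43700\right) = \left(- \frac{137167}{6}\right) \left(-73570\right) = \frac{5045688095}{3}$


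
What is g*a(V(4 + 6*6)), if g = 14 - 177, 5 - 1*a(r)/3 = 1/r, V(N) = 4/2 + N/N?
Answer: -2282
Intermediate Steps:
V(N) = 3 (V(N) = 4*(½) + 1 = 2 + 1 = 3)
a(r) = 15 - 3/r
g = -163
g*a(V(4 + 6*6)) = -163*(15 - 3/3) = -163*(15 - 3*⅓) = -163*(15 - 1) = -163*14 = -2282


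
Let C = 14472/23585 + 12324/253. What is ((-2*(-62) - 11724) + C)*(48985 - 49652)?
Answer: 1998765116276/259435 ≈ 7.7043e+6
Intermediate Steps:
C = 294322956/5967005 (C = 14472*(1/23585) + 12324*(1/253) = 14472/23585 + 12324/253 = 294322956/5967005 ≈ 49.325)
((-2*(-62) - 11724) + C)*(48985 - 49652) = ((-2*(-62) - 11724) + 294322956/5967005)*(48985 - 49652) = ((124 - 11724) + 294322956/5967005)*(-667) = (-11600 + 294322956/5967005)*(-667) = -68922935044/5967005*(-667) = 1998765116276/259435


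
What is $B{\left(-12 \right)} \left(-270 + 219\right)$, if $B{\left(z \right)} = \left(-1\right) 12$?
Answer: $612$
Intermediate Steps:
$B{\left(z \right)} = -12$
$B{\left(-12 \right)} \left(-270 + 219\right) = - 12 \left(-270 + 219\right) = \left(-12\right) \left(-51\right) = 612$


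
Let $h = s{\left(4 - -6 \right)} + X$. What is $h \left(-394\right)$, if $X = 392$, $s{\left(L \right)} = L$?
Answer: $-158388$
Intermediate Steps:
$h = 402$ ($h = \left(4 - -6\right) + 392 = \left(4 + 6\right) + 392 = 10 + 392 = 402$)
$h \left(-394\right) = 402 \left(-394\right) = -158388$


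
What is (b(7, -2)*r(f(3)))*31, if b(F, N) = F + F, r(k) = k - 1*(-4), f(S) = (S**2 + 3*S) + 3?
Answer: 10850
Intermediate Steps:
f(S) = 3 + S**2 + 3*S
r(k) = 4 + k (r(k) = k + 4 = 4 + k)
b(F, N) = 2*F
(b(7, -2)*r(f(3)))*31 = ((2*7)*(4 + (3 + 3**2 + 3*3)))*31 = (14*(4 + (3 + 9 + 9)))*31 = (14*(4 + 21))*31 = (14*25)*31 = 350*31 = 10850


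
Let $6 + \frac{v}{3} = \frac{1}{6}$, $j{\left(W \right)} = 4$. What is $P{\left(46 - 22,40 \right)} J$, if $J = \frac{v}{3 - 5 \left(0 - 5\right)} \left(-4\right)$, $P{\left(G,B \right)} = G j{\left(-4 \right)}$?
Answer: $240$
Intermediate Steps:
$v = - \frac{35}{2}$ ($v = -18 + \frac{3}{6} = -18 + 3 \cdot \frac{1}{6} = -18 + \frac{1}{2} = - \frac{35}{2} \approx -17.5$)
$P{\left(G,B \right)} = 4 G$ ($P{\left(G,B \right)} = G 4 = 4 G$)
$J = \frac{5}{2}$ ($J = - \frac{35}{2 \left(3 - 5 \left(0 - 5\right)\right)} \left(-4\right) = - \frac{35}{2 \left(3 - -25\right)} \left(-4\right) = - \frac{35}{2 \left(3 + 25\right)} \left(-4\right) = - \frac{35}{2 \cdot 28} \left(-4\right) = \left(- \frac{35}{2}\right) \frac{1}{28} \left(-4\right) = \left(- \frac{5}{8}\right) \left(-4\right) = \frac{5}{2} \approx 2.5$)
$P{\left(46 - 22,40 \right)} J = 4 \left(46 - 22\right) \frac{5}{2} = 4 \cdot 24 \cdot \frac{5}{2} = 96 \cdot \frac{5}{2} = 240$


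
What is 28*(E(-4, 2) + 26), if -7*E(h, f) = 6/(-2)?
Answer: 740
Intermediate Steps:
E(h, f) = 3/7 (E(h, f) = -6/(7*(-2)) = -6*(-1)/(7*2) = -1/7*(-3) = 3/7)
28*(E(-4, 2) + 26) = 28*(3/7 + 26) = 28*(185/7) = 740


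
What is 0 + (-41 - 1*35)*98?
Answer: -7448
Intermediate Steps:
0 + (-41 - 1*35)*98 = 0 + (-41 - 35)*98 = 0 - 76*98 = 0 - 7448 = -7448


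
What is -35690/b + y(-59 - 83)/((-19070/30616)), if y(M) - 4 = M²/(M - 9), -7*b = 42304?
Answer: 1302655468847/6090866464 ≈ 213.87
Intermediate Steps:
b = -42304/7 (b = -⅐*42304 = -42304/7 ≈ -6043.4)
y(M) = 4 + M²/(-9 + M) (y(M) = 4 + M²/(M - 9) = 4 + M²/(-9 + M))
-35690/b + y(-59 - 83)/((-19070/30616)) = -35690/(-42304/7) + ((-36 + (-59 - 83)² + 4*(-59 - 83))/(-9 + (-59 - 83)))/((-19070/30616)) = -35690*(-7/42304) + ((-36 + (-142)² + 4*(-142))/(-9 - 142))/((-19070*1/30616)) = 124915/21152 + ((-36 + 20164 - 568)/(-151))/(-9535/15308) = 124915/21152 - 1/151*19560*(-15308/9535) = 124915/21152 - 19560/151*(-15308/9535) = 124915/21152 + 59884896/287957 = 1302655468847/6090866464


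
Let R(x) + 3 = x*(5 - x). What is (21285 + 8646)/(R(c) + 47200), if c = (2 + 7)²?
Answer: 2721/3731 ≈ 0.72929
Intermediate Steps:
c = 81 (c = 9² = 81)
R(x) = -3 + x*(5 - x)
(21285 + 8646)/(R(c) + 47200) = (21285 + 8646)/((-3 - 1*81² + 5*81) + 47200) = 29931/((-3 - 1*6561 + 405) + 47200) = 29931/((-3 - 6561 + 405) + 47200) = 29931/(-6159 + 47200) = 29931/41041 = 29931*(1/41041) = 2721/3731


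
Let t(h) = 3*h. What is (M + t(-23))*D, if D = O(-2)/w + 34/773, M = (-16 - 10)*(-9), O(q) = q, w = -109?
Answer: 866580/84257 ≈ 10.285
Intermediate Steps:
M = 234 (M = -26*(-9) = 234)
D = 5252/84257 (D = -2/(-109) + 34/773 = -2*(-1/109) + 34*(1/773) = 2/109 + 34/773 = 5252/84257 ≈ 0.062333)
(M + t(-23))*D = (234 + 3*(-23))*(5252/84257) = (234 - 69)*(5252/84257) = 165*(5252/84257) = 866580/84257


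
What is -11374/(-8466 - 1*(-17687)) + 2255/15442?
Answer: -154843953/142390682 ≈ -1.0875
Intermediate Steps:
-11374/(-8466 - 1*(-17687)) + 2255/15442 = -11374/(-8466 + 17687) + 2255*(1/15442) = -11374/9221 + 2255/15442 = -154843953/142390682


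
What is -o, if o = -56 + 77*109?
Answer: -8337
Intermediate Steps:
o = 8337 (o = -56 + 8393 = 8337)
-o = -1*8337 = -8337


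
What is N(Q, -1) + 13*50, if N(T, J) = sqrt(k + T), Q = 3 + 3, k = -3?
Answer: 650 + sqrt(3) ≈ 651.73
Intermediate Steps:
Q = 6
N(T, J) = sqrt(-3 + T)
N(Q, -1) + 13*50 = sqrt(-3 + 6) + 13*50 = sqrt(3) + 650 = 650 + sqrt(3)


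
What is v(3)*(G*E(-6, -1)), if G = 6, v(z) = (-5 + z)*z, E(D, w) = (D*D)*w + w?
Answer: 1332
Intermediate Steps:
E(D, w) = w + w*D**2 (E(D, w) = D**2*w + w = w*D**2 + w = w + w*D**2)
v(z) = z*(-5 + z)
v(3)*(G*E(-6, -1)) = (3*(-5 + 3))*(6*(-(1 + (-6)**2))) = (3*(-2))*(6*(-(1 + 36))) = -36*(-1*37) = -36*(-37) = -6*(-222) = 1332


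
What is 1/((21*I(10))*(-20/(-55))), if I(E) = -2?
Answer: -11/168 ≈ -0.065476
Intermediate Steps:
1/((21*I(10))*(-20/(-55))) = 1/((21*(-2))*(-20/(-55))) = 1/(-(-840)*(-1)/55) = 1/(-42*4/11) = 1/(-168/11) = -11/168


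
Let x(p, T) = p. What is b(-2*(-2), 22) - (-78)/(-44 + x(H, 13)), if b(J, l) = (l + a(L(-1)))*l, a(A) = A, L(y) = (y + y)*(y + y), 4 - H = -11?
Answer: 16510/29 ≈ 569.31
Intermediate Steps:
H = 15 (H = 4 - 1*(-11) = 4 + 11 = 15)
L(y) = 4*y**2 (L(y) = (2*y)*(2*y) = 4*y**2)
b(J, l) = l*(4 + l) (b(J, l) = (l + 4*(-1)**2)*l = (l + 4*1)*l = (l + 4)*l = (4 + l)*l = l*(4 + l))
b(-2*(-2), 22) - (-78)/(-44 + x(H, 13)) = 22*(4 + 22) - (-78)/(-44 + 15) = 22*26 - (-78)/(-29) = 572 - (-78)*(-1)/29 = 572 - 1*78/29 = 572 - 78/29 = 16510/29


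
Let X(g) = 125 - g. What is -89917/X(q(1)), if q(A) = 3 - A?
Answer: -89917/123 ≈ -731.03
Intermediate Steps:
-89917/X(q(1)) = -89917/(125 - (3 - 1*1)) = -89917/(125 - (3 - 1)) = -89917/(125 - 1*2) = -89917/(125 - 2) = -89917/123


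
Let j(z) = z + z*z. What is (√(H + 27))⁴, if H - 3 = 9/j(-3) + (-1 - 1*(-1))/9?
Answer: 3969/4 ≈ 992.25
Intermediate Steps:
j(z) = z + z²
H = 9/2 (H = 3 + (9/((-3*(1 - 3))) + (-1 - 1*(-1))/9) = 3 + (9/((-3*(-2))) + (-1 + 1)*(⅑)) = 3 + (9/6 + 0*(⅑)) = 3 + (9*(⅙) + 0) = 3 + (3/2 + 0) = 3 + 3/2 = 9/2 ≈ 4.5000)
(√(H + 27))⁴ = (√(9/2 + 27))⁴ = (√(63/2))⁴ = (3*√14/2)⁴ = 3969/4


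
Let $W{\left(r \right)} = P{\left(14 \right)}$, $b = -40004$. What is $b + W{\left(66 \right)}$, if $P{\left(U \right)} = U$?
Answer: $-39990$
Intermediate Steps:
$W{\left(r \right)} = 14$
$b + W{\left(66 \right)} = -40004 + 14 = -39990$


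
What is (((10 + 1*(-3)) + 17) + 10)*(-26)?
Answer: -884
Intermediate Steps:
(((10 + 1*(-3)) + 17) + 10)*(-26) = (((10 - 3) + 17) + 10)*(-26) = ((7 + 17) + 10)*(-26) = (24 + 10)*(-26) = 34*(-26) = -884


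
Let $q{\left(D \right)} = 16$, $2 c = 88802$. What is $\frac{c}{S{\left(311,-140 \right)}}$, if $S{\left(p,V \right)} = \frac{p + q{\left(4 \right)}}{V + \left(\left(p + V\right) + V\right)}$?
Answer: $- \frac{44401}{3} \approx -14800.0$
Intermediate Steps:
$c = 44401$ ($c = \frac{1}{2} \cdot 88802 = 44401$)
$S{\left(p,V \right)} = \frac{16 + p}{p + 3 V}$ ($S{\left(p,V \right)} = \frac{p + 16}{V + \left(\left(p + V\right) + V\right)} = \frac{16 + p}{V + \left(\left(V + p\right) + V\right)} = \frac{16 + p}{V + \left(p + 2 V\right)} = \frac{16 + p}{p + 3 V}$)
$\frac{c}{S{\left(311,-140 \right)}} = \frac{44401}{\frac{1}{311 + 3 \left(-140\right)} \left(16 + 311\right)} = \frac{44401}{\frac{1}{311 - 420} \cdot 327} = \frac{44401}{\frac{1}{-109} \cdot 327} = \frac{44401}{\left(- \frac{1}{109}\right) 327} = \frac{44401}{-3} = 44401 \left(- \frac{1}{3}\right) = - \frac{44401}{3}$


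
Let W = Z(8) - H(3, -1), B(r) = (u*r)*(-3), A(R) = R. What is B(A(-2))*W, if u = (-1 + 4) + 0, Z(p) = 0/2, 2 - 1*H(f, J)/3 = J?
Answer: -162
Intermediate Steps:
H(f, J) = 6 - 3*J
Z(p) = 0 (Z(p) = 0*(1/2) = 0)
u = 3 (u = 3 + 0 = 3)
B(r) = -9*r (B(r) = (3*r)*(-3) = -9*r)
W = -9 (W = 0 - (6 - 3*(-1)) = 0 - (6 + 3) = 0 - 1*9 = 0 - 9 = -9)
B(A(-2))*W = -9*(-2)*(-9) = 18*(-9) = -162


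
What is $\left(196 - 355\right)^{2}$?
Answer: $25281$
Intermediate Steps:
$\left(196 - 355\right)^{2} = \left(-159\right)^{2} = 25281$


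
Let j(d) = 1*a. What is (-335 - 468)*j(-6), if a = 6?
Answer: -4818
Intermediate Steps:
j(d) = 6 (j(d) = 1*6 = 6)
(-335 - 468)*j(-6) = (-335 - 468)*6 = -803*6 = -4818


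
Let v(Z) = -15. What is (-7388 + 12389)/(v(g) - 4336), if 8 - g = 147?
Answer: -5001/4351 ≈ -1.1494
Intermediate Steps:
g = -139 (g = 8 - 1*147 = 8 - 147 = -139)
(-7388 + 12389)/(v(g) - 4336) = (-7388 + 12389)/(-15 - 4336) = 5001/(-4351) = 5001*(-1/4351) = -5001/4351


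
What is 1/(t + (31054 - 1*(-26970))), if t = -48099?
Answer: 1/9925 ≈ 0.00010076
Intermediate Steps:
1/(t + (31054 - 1*(-26970))) = 1/(-48099 + (31054 - 1*(-26970))) = 1/(-48099 + (31054 + 26970)) = 1/(-48099 + 58024) = 1/9925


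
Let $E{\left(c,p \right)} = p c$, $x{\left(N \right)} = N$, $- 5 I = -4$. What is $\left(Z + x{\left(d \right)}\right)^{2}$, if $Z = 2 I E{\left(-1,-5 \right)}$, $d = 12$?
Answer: $400$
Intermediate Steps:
$I = \frac{4}{5}$ ($I = \left(- \frac{1}{5}\right) \left(-4\right) = \frac{4}{5} \approx 0.8$)
$E{\left(c,p \right)} = c p$
$Z = 8$ ($Z = 2 \cdot \frac{4}{5} \left(\left(-1\right) \left(-5\right)\right) = \frac{8}{5} \cdot 5 = 8$)
$\left(Z + x{\left(d \right)}\right)^{2} = \left(8 + 12\right)^{2} = 20^{2} = 400$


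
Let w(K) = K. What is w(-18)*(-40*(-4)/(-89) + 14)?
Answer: -19548/89 ≈ -219.64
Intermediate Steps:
w(-18)*(-40*(-4)/(-89) + 14) = -18*(-40*(-4)/(-89) + 14) = -18*(160*(-1/89) + 14) = -18*(-160/89 + 14) = -18*1086/89 = -19548/89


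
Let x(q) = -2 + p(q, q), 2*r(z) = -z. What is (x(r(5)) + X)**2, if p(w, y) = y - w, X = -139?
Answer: 19881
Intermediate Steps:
r(z) = -z/2 (r(z) = (-z)/2 = -z/2)
x(q) = -2 (x(q) = -2 + (q - q) = -2 + 0 = -2)
(x(r(5)) + X)**2 = (-2 - 139)**2 = (-141)**2 = 19881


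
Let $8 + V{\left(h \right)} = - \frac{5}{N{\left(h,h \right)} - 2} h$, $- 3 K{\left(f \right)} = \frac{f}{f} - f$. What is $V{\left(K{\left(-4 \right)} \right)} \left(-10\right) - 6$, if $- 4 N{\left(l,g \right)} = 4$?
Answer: $\frac{916}{9} \approx 101.78$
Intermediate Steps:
$N{\left(l,g \right)} = -1$ ($N{\left(l,g \right)} = \left(- \frac{1}{4}\right) 4 = -1$)
$K{\left(f \right)} = - \frac{1}{3} + \frac{f}{3}$ ($K{\left(f \right)} = - \frac{\frac{f}{f} - f}{3} = - \frac{1 - f}{3} = - \frac{1}{3} + \frac{f}{3}$)
$V{\left(h \right)} = -8 + \frac{5 h}{3}$ ($V{\left(h \right)} = -8 + - \frac{5}{-1 - 2} h = -8 + - \frac{5}{-3} h = -8 + \left(-5\right) \left(- \frac{1}{3}\right) h = -8 + \frac{5 h}{3}$)
$V{\left(K{\left(-4 \right)} \right)} \left(-10\right) - 6 = \left(-8 + \frac{5 \left(- \frac{1}{3} + \frac{1}{3} \left(-4\right)\right)}{3}\right) \left(-10\right) - 6 = \left(-8 + \frac{5 \left(- \frac{1}{3} - \frac{4}{3}\right)}{3}\right) \left(-10\right) - 6 = \left(-8 + \frac{5}{3} \left(- \frac{5}{3}\right)\right) \left(-10\right) - 6 = \left(-8 - \frac{25}{9}\right) \left(-10\right) - 6 = \left(- \frac{97}{9}\right) \left(-10\right) - 6 = \frac{970}{9} - 6 = \frac{916}{9}$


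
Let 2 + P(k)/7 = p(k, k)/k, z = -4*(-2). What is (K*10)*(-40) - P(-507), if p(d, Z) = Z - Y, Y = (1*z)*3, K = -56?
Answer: 3786727/169 ≈ 22407.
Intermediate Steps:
z = 8
Y = 24 (Y = (1*8)*3 = 8*3 = 24)
p(d, Z) = -24 + Z (p(d, Z) = Z - 1*24 = Z - 24 = -24 + Z)
P(k) = -14 + 7*(-24 + k)/k (P(k) = -14 + 7*((-24 + k)/k) = -14 + 7*(-24 + k)/k)
(K*10)*(-40) - P(-507) = -56*10*(-40) - (-7 - 168/(-507)) = -560*(-40) - (-7 - 168*(-1/507)) = 22400 - (-7 + 56/169) = 22400 - 1*(-1127/169) = 22400 + 1127/169 = 3786727/169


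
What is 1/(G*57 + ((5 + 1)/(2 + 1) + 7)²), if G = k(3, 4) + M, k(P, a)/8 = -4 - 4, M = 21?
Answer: -1/2370 ≈ -0.00042194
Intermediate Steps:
k(P, a) = -64 (k(P, a) = 8*(-4 - 4) = 8*(-8) = -64)
G = -43 (G = -64 + 21 = -43)
1/(G*57 + ((5 + 1)/(2 + 1) + 7)²) = 1/(-43*57 + ((5 + 1)/(2 + 1) + 7)²) = 1/(-2451 + (6/3 + 7)²) = 1/(-2451 + (6*(⅓) + 7)²) = 1/(-2451 + (2 + 7)²) = 1/(-2451 + 9²) = 1/(-2451 + 81) = 1/(-2370) = -1/2370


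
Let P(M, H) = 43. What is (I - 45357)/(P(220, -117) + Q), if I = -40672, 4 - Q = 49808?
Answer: 86029/49761 ≈ 1.7288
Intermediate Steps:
Q = -49804 (Q = 4 - 1*49808 = 4 - 49808 = -49804)
(I - 45357)/(P(220, -117) + Q) = (-40672 - 45357)/(43 - 49804) = -86029/(-49761) = -86029*(-1/49761) = 86029/49761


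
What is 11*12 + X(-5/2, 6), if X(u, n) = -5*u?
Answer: 289/2 ≈ 144.50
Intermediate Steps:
11*12 + X(-5/2, 6) = 11*12 - (-25)/2 = 132 - (-25)/2 = 132 - 5*(-5/2) = 132 + 25/2 = 289/2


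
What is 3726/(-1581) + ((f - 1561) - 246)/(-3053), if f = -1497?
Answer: -2050618/1608931 ≈ -1.2745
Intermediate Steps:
3726/(-1581) + ((f - 1561) - 246)/(-3053) = 3726/(-1581) + ((-1497 - 1561) - 246)/(-3053) = 3726*(-1/1581) + (-3058 - 246)*(-1/3053) = -1242/527 - 3304*(-1/3053) = -1242/527 + 3304/3053 = -2050618/1608931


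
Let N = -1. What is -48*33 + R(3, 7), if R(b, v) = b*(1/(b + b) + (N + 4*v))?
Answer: -3005/2 ≈ -1502.5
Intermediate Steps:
R(b, v) = b*(-1 + 1/(2*b) + 4*v) (R(b, v) = b*(1/(b + b) + (-1 + 4*v)) = b*(1/(2*b) + (-1 + 4*v)) = b*(-1 + 1/(2*b) + 4*v))
-48*33 + R(3, 7) = -48*33 + (1/2 - 1*3 + 4*3*7) = -1584 + (1/2 - 3 + 84) = -1584 + 163/2 = -3005/2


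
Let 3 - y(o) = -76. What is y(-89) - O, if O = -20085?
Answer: 20164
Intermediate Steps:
y(o) = 79 (y(o) = 3 - 1*(-76) = 3 + 76 = 79)
y(-89) - O = 79 - 1*(-20085) = 79 + 20085 = 20164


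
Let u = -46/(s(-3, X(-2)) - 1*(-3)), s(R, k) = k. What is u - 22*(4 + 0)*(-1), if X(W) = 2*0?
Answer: 218/3 ≈ 72.667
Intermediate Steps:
X(W) = 0
u = -46/3 (u = -46/(0 - 1*(-3)) = -46/(0 + 3) = -46/3 ≈ -15.333)
u - 22*(4 + 0)*(-1) = -46/3 - 22*(4 + 0)*(-1) = -46/3 - 88*(-1) = -46/3 - 22*(-4) = -46/3 + 88 = 218/3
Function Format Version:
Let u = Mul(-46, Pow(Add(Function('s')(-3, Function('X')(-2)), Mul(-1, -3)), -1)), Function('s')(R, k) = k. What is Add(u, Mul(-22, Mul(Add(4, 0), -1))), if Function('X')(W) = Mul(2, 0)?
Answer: Rational(218, 3) ≈ 72.667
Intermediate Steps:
Function('X')(W) = 0
u = Rational(-46, 3) (u = Mul(-46, Pow(Add(0, Mul(-1, -3)), -1)) = Mul(-46, Pow(Add(0, 3), -1)) = Mul(-46, Pow(3, -1)) = Mul(-46, Rational(1, 3)) = Rational(-46, 3) ≈ -15.333)
Add(u, Mul(-22, Mul(Add(4, 0), -1))) = Add(Rational(-46, 3), Mul(-22, Mul(Add(4, 0), -1))) = Add(Rational(-46, 3), Mul(-22, Mul(4, -1))) = Add(Rational(-46, 3), Mul(-22, -4)) = Add(Rational(-46, 3), 88) = Rational(218, 3)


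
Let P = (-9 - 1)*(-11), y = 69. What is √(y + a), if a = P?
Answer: √179 ≈ 13.379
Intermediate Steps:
P = 110 (P = -10*(-11) = 110)
a = 110
√(y + a) = √(69 + 110) = √179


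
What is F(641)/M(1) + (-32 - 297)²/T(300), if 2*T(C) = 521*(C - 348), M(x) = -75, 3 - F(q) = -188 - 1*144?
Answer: -273487/20840 ≈ -13.123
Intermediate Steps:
F(q) = 335 (F(q) = 3 - (-188 - 1*144) = 3 - (-188 - 144) = 3 - 1*(-332) = 3 + 332 = 335)
T(C) = -90654 + 521*C/2 (T(C) = (521*(C - 348))/2 = (521*(-348 + C))/2 = (-181308 + 521*C)/2 = -90654 + 521*C/2)
F(641)/M(1) + (-32 - 297)²/T(300) = 335/(-75) + (-32 - 297)²/(-90654 + (521/2)*300) = 335*(-1/75) + (-329)²/(-90654 + 78150) = -67/15 + 108241/(-12504) = -67/15 + 108241*(-1/12504) = -67/15 - 108241/12504 = -273487/20840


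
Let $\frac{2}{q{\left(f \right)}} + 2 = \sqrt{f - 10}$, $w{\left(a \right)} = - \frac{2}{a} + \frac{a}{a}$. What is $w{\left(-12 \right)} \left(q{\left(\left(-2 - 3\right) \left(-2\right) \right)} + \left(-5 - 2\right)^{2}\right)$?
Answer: $56$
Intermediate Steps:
$w{\left(a \right)} = 1 - \frac{2}{a}$ ($w{\left(a \right)} = - \frac{2}{a} + 1 = 1 - \frac{2}{a}$)
$q{\left(f \right)} = \frac{2}{-2 + \sqrt{-10 + f}}$ ($q{\left(f \right)} = \frac{2}{-2 + \sqrt{f - 10}} = \frac{2}{-2 + \sqrt{-10 + f}}$)
$w{\left(-12 \right)} \left(q{\left(\left(-2 - 3\right) \left(-2\right) \right)} + \left(-5 - 2\right)^{2}\right) = \frac{-2 - 12}{-12} \left(\frac{2}{-2 + \sqrt{-10 + \left(-2 - 3\right) \left(-2\right)}} + \left(-5 - 2\right)^{2}\right) = \left(- \frac{1}{12}\right) \left(-14\right) \left(\frac{2}{-2 + \sqrt{-10 - -10}} + \left(-7\right)^{2}\right) = \frac{7 \left(\frac{2}{-2 + \sqrt{-10 + 10}} + 49\right)}{6} = \frac{7 \left(\frac{2}{-2 + \sqrt{0}} + 49\right)}{6} = \frac{7 \left(\frac{2}{-2 + 0} + 49\right)}{6} = \frac{7 \left(\frac{2}{-2} + 49\right)}{6} = \frac{7 \left(2 \left(- \frac{1}{2}\right) + 49\right)}{6} = \frac{7 \left(-1 + 49\right)}{6} = \frac{7}{6} \cdot 48 = 56$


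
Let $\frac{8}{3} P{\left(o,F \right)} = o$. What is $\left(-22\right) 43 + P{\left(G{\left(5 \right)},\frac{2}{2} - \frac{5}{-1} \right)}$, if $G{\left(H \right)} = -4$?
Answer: $- \frac{1895}{2} \approx -947.5$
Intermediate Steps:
$P{\left(o,F \right)} = \frac{3 o}{8}$
$\left(-22\right) 43 + P{\left(G{\left(5 \right)},\frac{2}{2} - \frac{5}{-1} \right)} = \left(-22\right) 43 + \frac{3}{8} \left(-4\right) = -946 - \frac{3}{2} = - \frac{1895}{2}$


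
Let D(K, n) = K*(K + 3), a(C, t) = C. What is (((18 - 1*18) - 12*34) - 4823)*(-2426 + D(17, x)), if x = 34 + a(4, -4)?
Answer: 10911866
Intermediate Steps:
x = 38 (x = 34 + 4 = 38)
D(K, n) = K*(3 + K)
(((18 - 1*18) - 12*34) - 4823)*(-2426 + D(17, x)) = (((18 - 1*18) - 12*34) - 4823)*(-2426 + 17*(3 + 17)) = (((18 - 18) - 408) - 4823)*(-2426 + 17*20) = ((0 - 408) - 4823)*(-2426 + 340) = (-408 - 4823)*(-2086) = -5231*(-2086) = 10911866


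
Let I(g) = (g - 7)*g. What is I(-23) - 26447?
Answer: -25757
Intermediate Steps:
I(g) = g*(-7 + g) (I(g) = (-7 + g)*g = g*(-7 + g))
I(-23) - 26447 = -23*(-7 - 23) - 26447 = -23*(-30) - 26447 = 690 - 26447 = -25757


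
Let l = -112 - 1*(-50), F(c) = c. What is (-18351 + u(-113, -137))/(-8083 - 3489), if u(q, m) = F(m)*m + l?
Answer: -89/2893 ≈ -0.030764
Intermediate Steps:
l = -62 (l = -112 + 50 = -62)
u(q, m) = -62 + m**2 (u(q, m) = m*m - 62 = m**2 - 62 = -62 + m**2)
(-18351 + u(-113, -137))/(-8083 - 3489) = (-18351 + (-62 + (-137)**2))/(-8083 - 3489) = (-18351 + (-62 + 18769))/(-11572) = (-18351 + 18707)*(-1/11572) = 356*(-1/11572) = -89/2893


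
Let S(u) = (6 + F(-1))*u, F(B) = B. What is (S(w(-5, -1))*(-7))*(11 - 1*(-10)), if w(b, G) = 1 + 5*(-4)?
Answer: 13965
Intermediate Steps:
w(b, G) = -19 (w(b, G) = 1 - 20 = -19)
S(u) = 5*u (S(u) = (6 - 1)*u = 5*u)
(S(w(-5, -1))*(-7))*(11 - 1*(-10)) = ((5*(-19))*(-7))*(11 - 1*(-10)) = (-95*(-7))*(11 + 10) = 665*21 = 13965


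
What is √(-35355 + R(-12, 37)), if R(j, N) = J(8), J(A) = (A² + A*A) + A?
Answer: I*√35219 ≈ 187.67*I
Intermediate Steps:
J(A) = A + 2*A² (J(A) = (A² + A²) + A = 2*A² + A = A + 2*A²)
R(j, N) = 136 (R(j, N) = 8*(1 + 2*8) = 8*(1 + 16) = 8*17 = 136)
√(-35355 + R(-12, 37)) = √(-35355 + 136) = √(-35219) = I*√35219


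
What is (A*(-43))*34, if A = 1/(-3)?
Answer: 1462/3 ≈ 487.33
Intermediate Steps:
A = -1/3 ≈ -0.33333
(A*(-43))*34 = -1/3*(-43)*34 = (43/3)*34 = 1462/3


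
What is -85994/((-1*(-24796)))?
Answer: -42997/12398 ≈ -3.4681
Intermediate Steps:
-85994/((-1*(-24796))) = -85994/24796 = -85994*1/24796 = -42997/12398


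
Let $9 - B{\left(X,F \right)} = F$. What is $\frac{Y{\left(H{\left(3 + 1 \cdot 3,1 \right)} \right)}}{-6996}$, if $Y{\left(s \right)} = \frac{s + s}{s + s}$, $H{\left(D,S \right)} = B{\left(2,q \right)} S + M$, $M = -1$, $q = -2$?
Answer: $- \frac{1}{6996} \approx -0.00014294$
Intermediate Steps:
$B{\left(X,F \right)} = 9 - F$
$H{\left(D,S \right)} = -1 + 11 S$ ($H{\left(D,S \right)} = \left(9 - -2\right) S - 1 = \left(9 + 2\right) S - 1 = 11 S - 1 = -1 + 11 S$)
$Y{\left(s \right)} = 1$ ($Y{\left(s \right)} = \frac{2 s}{2 s} = 2 s \frac{1}{2 s} = 1$)
$\frac{Y{\left(H{\left(3 + 1 \cdot 3,1 \right)} \right)}}{-6996} = 1 \frac{1}{-6996} = 1 \left(- \frac{1}{6996}\right) = - \frac{1}{6996}$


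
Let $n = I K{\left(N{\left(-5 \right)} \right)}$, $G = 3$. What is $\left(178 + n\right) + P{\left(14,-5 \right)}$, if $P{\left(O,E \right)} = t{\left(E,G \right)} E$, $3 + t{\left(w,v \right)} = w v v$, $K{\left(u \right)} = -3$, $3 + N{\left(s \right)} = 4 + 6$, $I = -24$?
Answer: $490$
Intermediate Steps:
$N{\left(s \right)} = 7$ ($N{\left(s \right)} = -3 + \left(4 + 6\right) = -3 + 10 = 7$)
$t{\left(w,v \right)} = -3 + w v^{2}$ ($t{\left(w,v \right)} = -3 + w v v = -3 + v w v = -3 + w v^{2}$)
$P{\left(O,E \right)} = E \left(-3 + 9 E\right)$ ($P{\left(O,E \right)} = \left(-3 + E 3^{2}\right) E = \left(-3 + E 9\right) E = \left(-3 + 9 E\right) E = E \left(-3 + 9 E\right)$)
$n = 72$ ($n = \left(-24\right) \left(-3\right) = 72$)
$\left(178 + n\right) + P{\left(14,-5 \right)} = \left(178 + 72\right) + 3 \left(-5\right) \left(-1 + 3 \left(-5\right)\right) = 250 + 3 \left(-5\right) \left(-1 - 15\right) = 250 + 3 \left(-5\right) \left(-16\right) = 250 + 240 = 490$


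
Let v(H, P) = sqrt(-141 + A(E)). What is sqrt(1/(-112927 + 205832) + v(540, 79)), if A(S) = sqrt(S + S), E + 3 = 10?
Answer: sqrt(92905 + 8631339025*I*sqrt(141 - sqrt(14)))/92905 ≈ 2.4203 + 2.4203*I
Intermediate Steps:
E = 7 (E = -3 + 10 = 7)
A(S) = sqrt(2)*sqrt(S) (A(S) = sqrt(2*S) = sqrt(2)*sqrt(S))
v(H, P) = sqrt(-141 + sqrt(14)) (v(H, P) = sqrt(-141 + sqrt(2)*sqrt(7)) = sqrt(-141 + sqrt(14)))
sqrt(1/(-112927 + 205832) + v(540, 79)) = sqrt(1/(-112927 + 205832) + sqrt(-141 + sqrt(14))) = sqrt(1/92905 + sqrt(-141 + sqrt(14)))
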